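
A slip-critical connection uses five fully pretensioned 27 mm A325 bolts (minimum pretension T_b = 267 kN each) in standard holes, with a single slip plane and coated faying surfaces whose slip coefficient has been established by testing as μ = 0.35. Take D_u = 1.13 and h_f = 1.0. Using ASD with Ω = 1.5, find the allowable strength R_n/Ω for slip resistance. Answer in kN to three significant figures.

352 kN

R_n = μ · D_u · h_f · T_b · n_s · n_b = 0.35 × 1.13 × 1.0 × 267 × 1 × 5 = 528 kN.
Allowable strength R_n/Ω = 528 / 1.5 = 352 kN.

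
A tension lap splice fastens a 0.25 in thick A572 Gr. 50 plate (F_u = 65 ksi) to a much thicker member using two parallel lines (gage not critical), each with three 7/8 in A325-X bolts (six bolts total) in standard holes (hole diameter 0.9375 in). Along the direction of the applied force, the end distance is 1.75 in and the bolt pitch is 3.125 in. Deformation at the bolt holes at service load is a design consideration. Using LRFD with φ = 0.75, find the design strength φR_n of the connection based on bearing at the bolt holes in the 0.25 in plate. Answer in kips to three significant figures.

140 kips

Per bolt r_n = 1.2 l_c t F_u ≤ 2.4 d t F_u; upper limit = 2.4 × 0.875 × 0.25 × 65 = 34.12 kips.
Edge bolt: l_c = 1.75 − 0.9375/2 = 1.281 in → 1.2 × 1.281 × 0.25 × 65 = 24.98 → r_n = 24.98 kips.
Interior bolts: l_c = 3.125 − 0.9375 = 2.188 in → 1.2 × 2.188 × 0.25 × 65 = 42.66 → r_n = 34.12 kips.
R_n = 2 × 24.98 + 4 × 34.12 = 186.5 kips.
Design strength φR_n = 0.75 × 186.5 = 140 kips.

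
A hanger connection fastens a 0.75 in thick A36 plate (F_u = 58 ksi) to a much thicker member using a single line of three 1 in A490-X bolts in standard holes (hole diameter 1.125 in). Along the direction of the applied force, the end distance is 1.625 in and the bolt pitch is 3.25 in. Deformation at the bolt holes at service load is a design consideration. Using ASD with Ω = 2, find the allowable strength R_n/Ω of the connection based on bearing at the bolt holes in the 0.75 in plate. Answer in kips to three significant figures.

132 kips

Per bolt r_n = 1.2 l_c t F_u ≤ 2.4 d t F_u; upper limit = 2.4 × 1 × 0.75 × 58 = 104.4 kips.
Edge bolt: l_c = 1.625 − 1.125/2 = 1.062 in → 1.2 × 1.062 × 0.75 × 58 = 55.46 → r_n = 55.46 kips.
Interior bolts: l_c = 3.25 − 1.125 = 2.125 in → 1.2 × 2.125 × 0.75 × 58 = 110.9 → r_n = 104.4 kips.
R_n = 1 × 55.46 + 2 × 104.4 = 264.3 kips.
Allowable strength R_n/Ω = 264.3 / 2 = 132 kips.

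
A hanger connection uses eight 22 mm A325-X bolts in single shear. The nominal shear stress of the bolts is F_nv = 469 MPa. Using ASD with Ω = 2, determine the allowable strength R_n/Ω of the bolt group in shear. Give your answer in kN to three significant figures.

713 kN

A_b = π × 22² / 4 = 380.1 mm².
R_n = F_nv · A_b · n · n_s = 469 × 380.1 × 8 × 1 / 1000 = 1426 kN.
Allowable strength R_n/Ω = 1426 / 2 = 713 kN.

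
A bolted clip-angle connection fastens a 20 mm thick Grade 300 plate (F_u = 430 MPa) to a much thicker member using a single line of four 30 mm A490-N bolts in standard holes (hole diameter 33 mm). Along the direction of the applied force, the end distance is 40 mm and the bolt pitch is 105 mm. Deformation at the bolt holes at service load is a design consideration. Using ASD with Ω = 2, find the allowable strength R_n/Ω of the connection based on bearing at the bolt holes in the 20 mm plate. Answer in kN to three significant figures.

1050 kN

Per bolt r_n = 1.2 l_c t F_u ≤ 2.4 d t F_u; upper limit = 2.4 × 30 × 20 × 430 / 1000 = 619.2 kN.
Edge bolt: l_c = 40 − 33/2 = 23.5 mm → 1.2 × 23.5 × 20 × 430 / 1000 = 242.5 → r_n = 242.5 kN.
Interior bolts: l_c = 105 − 33 = 72 mm → 1.2 × 72 × 20 × 430 / 1000 = 743 → r_n = 619.2 kN.
R_n = 1 × 242.5 + 3 × 619.2 = 2100 kN.
Allowable strength R_n/Ω = 2100 / 2 = 1050 kN.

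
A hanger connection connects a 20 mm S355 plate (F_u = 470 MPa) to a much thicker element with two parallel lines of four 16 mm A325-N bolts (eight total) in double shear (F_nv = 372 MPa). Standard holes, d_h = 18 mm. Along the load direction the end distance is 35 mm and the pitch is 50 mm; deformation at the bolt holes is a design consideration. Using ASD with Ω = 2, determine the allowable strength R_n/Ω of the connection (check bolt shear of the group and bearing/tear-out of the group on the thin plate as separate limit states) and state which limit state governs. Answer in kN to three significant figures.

598 kN (bolt shear governs)

Bolt shear: A_b = π·16²/4 = 201.1 mm²; R_n = 372 × 201.1 × 8 × 2 / 1000 = 1197 kN → 1197 / 2 = 598 kN.
Bearing (1.2 l_c t F_u ≤ 2.4 d t F_u): upper limit = 2.4·16·20·470 / 1000 = 361 kN.
  Edge l_c = 35 − 18/2 = 26 → r_n = 293.3 kN; interior l_c = 50 − 18 = 32 → r_n = 361 kN.
  R_n,bearing = 2·293.3 + 6·361 = 2752 kN → 2752 / 2 = 1380 kN.
Bolt shear governs: 598 kN.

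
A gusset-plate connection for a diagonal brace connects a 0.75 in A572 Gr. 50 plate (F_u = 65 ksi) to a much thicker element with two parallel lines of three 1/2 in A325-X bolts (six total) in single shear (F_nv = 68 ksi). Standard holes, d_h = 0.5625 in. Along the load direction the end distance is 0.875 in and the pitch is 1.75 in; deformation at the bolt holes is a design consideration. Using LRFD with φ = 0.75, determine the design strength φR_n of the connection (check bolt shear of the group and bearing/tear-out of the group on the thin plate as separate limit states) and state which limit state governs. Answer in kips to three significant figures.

60.1 kips (bolt shear governs)

Bolt shear: A_b = π·0.5²/4 = 0.1963 in²; R_n = 68 × 0.1963 × 6 × 1 = 80.11 kips → 0.75 × 80.11 = 60.1 kips.
Bearing (1.2 l_c t F_u ≤ 2.4 d t F_u): upper limit = 2.4·0.5·0.75·65 = 58.5 kips.
  Edge l_c = 0.875 − 0.5625/2 = 0.5938 → r_n = 34.73 kips; interior l_c = 1.75 − 0.5625 = 1.188 → r_n = 58.5 kips.
  R_n,bearing = 2·34.73 + 4·58.5 = 303.5 kips → 0.75 × 303.5 = 228 kips.
Bolt shear governs: 60.1 kips.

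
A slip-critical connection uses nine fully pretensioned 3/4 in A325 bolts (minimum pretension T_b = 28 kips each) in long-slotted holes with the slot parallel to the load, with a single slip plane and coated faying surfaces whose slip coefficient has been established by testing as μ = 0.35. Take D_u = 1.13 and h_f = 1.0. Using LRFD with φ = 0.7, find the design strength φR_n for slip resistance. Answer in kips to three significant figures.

69.8 kips

R_n = μ · D_u · h_f · T_b · n_s · n_b = 0.35 × 1.13 × 1.0 × 28 × 1 × 9 = 99.67 kips.
Design strength φR_n = 0.7 × 99.67 = 69.8 kips.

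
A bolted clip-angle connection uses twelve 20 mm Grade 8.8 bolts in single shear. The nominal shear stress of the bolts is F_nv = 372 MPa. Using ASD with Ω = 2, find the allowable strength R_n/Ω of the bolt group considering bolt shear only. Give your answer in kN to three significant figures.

A_b = π × 20² / 4 = 314.2 mm².
R_n = F_nv · A_b · n · n_s = 372 × 314.2 × 12 × 1 / 1000 = 1402 kN.
Allowable strength R_n/Ω = 1402 / 2 = 701 kN.

701 kN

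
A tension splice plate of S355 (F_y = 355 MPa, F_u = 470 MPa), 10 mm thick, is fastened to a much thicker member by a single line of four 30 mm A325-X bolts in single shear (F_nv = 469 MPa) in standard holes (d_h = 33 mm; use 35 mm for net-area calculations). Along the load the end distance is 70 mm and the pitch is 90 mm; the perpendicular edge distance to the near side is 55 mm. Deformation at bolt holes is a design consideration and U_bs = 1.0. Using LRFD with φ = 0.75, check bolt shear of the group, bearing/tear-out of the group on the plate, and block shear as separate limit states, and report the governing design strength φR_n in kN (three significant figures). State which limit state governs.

592 kN (block shear governs)

Bolt shear: A_b = π·30²/4 = 706.9 mm²; R_n = 469 × 706.9 × 4 × 1 / 1000 = 1326 kN → 0.75 × 1326 = 995 kN.
Bearing: edge l_c = 53.5, r_n = 301.7 kN; interior l_c = 57, r_n = 321.5 kN; R_n = 301.7 + 3·321.5 = 1266 kN → 950 kN.
Block shear: A_gv = 3400, A_nv = 2175, A_nt = 375 mm²; R_n = min(0.6F_uA_nv, 0.6F_yA_gv) + U_bs·F_u·A_nt = 789.6 kN → 592 kN.
Block shear governs: 592 kN.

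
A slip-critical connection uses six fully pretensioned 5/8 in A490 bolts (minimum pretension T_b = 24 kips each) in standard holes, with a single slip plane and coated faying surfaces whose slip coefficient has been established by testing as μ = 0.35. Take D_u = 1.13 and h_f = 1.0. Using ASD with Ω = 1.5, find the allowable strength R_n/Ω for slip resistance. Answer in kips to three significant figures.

38 kips

R_n = μ · D_u · h_f · T_b · n_s · n_b = 0.35 × 1.13 × 1.0 × 24 × 1 × 6 = 56.95 kips.
Allowable strength R_n/Ω = 56.95 / 1.5 = 38 kips.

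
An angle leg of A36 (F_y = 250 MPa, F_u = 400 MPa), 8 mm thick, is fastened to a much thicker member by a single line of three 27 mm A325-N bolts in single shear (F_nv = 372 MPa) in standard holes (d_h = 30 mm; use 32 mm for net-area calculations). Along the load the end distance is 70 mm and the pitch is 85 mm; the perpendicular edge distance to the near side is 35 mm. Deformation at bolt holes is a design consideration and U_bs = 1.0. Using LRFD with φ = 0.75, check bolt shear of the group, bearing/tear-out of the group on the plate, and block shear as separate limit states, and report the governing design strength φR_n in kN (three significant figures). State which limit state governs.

Bolt shear: A_b = π·27²/4 = 572.6 mm²; R_n = 372 × 572.6 × 3 × 1 / 1000 = 639 kN → 0.75 × 639 = 479 kN.
Bearing: edge l_c = 55, r_n = 207.4 kN; interior l_c = 55, r_n = 207.4 kN; R_n = 207.4 + 2·207.4 = 622.1 kN → 467 kN.
Block shear: A_gv = 1920, A_nv = 1280, A_nt = 152 mm²; R_n = min(0.6F_uA_nv, 0.6F_yA_gv) + U_bs·F_u·A_nt = 348.8 kN → 262 kN.
Block shear governs: 262 kN.

262 kN (block shear governs)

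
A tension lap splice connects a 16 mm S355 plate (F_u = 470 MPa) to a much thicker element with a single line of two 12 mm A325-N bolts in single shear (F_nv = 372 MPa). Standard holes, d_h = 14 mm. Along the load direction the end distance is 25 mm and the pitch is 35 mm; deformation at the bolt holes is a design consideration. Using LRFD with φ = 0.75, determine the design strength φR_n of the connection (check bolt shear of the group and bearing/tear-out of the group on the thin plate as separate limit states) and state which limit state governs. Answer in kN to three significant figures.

Bolt shear: A_b = π·12²/4 = 113.1 mm²; R_n = 372 × 113.1 × 2 × 1 / 1000 = 84.14 kN → 0.75 × 84.14 = 63.1 kN.
Bearing (1.2 l_c t F_u ≤ 2.4 d t F_u): upper limit = 2.4·12·16·470 / 1000 = 216.6 kN.
  Edge l_c = 25 − 14/2 = 18 → r_n = 162.4 kN; interior l_c = 35 − 14 = 21 → r_n = 189.5 kN.
  R_n,bearing = 1·162.4 + 1·189.5 = 351.9 kN → 0.75 × 351.9 = 264 kN.
Bolt shear governs: 63.1 kN.

63.1 kN (bolt shear governs)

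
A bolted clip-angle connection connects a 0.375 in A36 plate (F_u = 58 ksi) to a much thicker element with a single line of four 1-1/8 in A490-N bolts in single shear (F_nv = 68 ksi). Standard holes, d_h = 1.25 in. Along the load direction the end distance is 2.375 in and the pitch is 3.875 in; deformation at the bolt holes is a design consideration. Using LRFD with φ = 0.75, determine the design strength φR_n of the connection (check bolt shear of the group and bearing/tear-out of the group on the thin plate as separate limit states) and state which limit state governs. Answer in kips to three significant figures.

166 kips (bearing governs)

Bolt shear: A_b = π·1.125²/4 = 0.994 in²; R_n = 68 × 0.994 × 4 × 1 = 270.4 kips → 0.75 × 270.4 = 203 kips.
Bearing (1.2 l_c t F_u ≤ 2.4 d t F_u): upper limit = 2.4·1.125·0.375·58 = 58.72 kips.
  Edge l_c = 2.375 − 1.25/2 = 1.75 → r_n = 45.68 kips; interior l_c = 3.875 − 1.25 = 2.625 → r_n = 58.72 kips.
  R_n,bearing = 1·45.68 + 3·58.72 = 221.8 kips → 0.75 × 221.8 = 166 kips.
Bearing governs: 166 kips.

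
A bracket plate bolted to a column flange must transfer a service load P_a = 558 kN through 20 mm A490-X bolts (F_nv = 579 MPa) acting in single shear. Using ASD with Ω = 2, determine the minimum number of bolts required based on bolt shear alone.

A_b = π·20²/4 = 314.2 mm².
Per-bolt allowable strength R_n/Ω = 579 × 314.2 × 1 / 1000 / 2 = 90.95 kN.
n ≥ 558 / 90.95 = 6.135 → use 7 bolts.

7 bolts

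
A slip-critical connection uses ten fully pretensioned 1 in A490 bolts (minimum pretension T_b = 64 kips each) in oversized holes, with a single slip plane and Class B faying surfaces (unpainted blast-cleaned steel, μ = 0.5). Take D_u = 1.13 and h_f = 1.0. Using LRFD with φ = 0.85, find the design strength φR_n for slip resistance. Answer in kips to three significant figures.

R_n = μ · D_u · h_f · T_b · n_s · n_b = 0.5 × 1.13 × 1.0 × 64 × 1 × 10 = 361.6 kips.
Design strength φR_n = 0.85 × 361.6 = 307 kips.

307 kips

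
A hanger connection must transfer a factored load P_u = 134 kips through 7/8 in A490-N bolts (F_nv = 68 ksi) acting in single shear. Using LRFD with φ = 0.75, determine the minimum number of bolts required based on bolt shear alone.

5 bolts

A_b = π·0.875²/4 = 0.6013 in².
Per-bolt design strength φR_n = 0.75 × 68 × 0.6013 × 1 = 30.67 kips.
n ≥ 134 / 30.67 = 4.369 → use 5 bolts.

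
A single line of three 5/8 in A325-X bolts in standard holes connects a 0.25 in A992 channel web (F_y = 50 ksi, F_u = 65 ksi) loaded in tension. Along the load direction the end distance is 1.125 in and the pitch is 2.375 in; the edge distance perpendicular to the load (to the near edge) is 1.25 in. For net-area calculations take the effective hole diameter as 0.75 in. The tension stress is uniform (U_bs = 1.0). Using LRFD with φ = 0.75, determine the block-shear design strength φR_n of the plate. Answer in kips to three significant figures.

Shear plane L_v = 1.125 + 2·2.375 = 5.875 in; A_gv = 5.875 × 0.25 = 1.469 in².
A_nv = (5.875 − 2.5·0.75) × 0.25 = 1 in².
A_nt = (1.25 − 0.5·0.75) × 0.25 = 0.2188 in².
0.6 F_u A_nv = 39 kips; 0.6 F_y A_gv = 44.06 kips → shear rupture governs the shear term.
R_n = 39 + 1.0 × 65 × 0.2188 = 53.22 kips.
Design strength φR_n = 0.75 × 53.22 = 39.9 kips.

39.9 kips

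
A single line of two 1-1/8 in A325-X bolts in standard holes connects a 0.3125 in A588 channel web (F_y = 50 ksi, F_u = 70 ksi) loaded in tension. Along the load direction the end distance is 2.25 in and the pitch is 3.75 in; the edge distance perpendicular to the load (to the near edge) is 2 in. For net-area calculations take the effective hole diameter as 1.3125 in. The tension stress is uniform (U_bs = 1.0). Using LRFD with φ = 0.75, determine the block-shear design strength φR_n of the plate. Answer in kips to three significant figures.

61.7 kips

Shear plane L_v = 2.25 + 1·3.75 = 6 in; A_gv = 6 × 0.3125 = 1.875 in².
A_nv = (6 − 1.5·1.3125) × 0.3125 = 1.26 in².
A_nt = (2 − 0.5·1.3125) × 0.3125 = 0.4199 in².
0.6 F_u A_nv = 52.91 kips; 0.6 F_y A_gv = 56.25 kips → shear rupture governs the shear term.
R_n = 52.91 + 1.0 × 70 × 0.4199 = 82.3 kips.
Design strength φR_n = 0.75 × 82.3 = 61.7 kips.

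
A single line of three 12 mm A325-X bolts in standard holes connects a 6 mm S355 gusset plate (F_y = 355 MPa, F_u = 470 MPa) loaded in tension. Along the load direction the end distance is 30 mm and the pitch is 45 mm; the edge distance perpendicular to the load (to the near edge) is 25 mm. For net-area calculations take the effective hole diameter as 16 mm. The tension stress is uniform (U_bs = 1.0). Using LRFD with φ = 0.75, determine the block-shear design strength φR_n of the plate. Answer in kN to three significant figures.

137 kN

Shear plane L_v = 30 + 2·45 = 120 mm; A_gv = 120 × 6 = 720 mm².
A_nv = (120 − 2.5·16) × 6 = 480 mm².
A_nt = (25 − 0.5·16) × 6 = 102 mm².
0.6 F_u A_nv = 135.4 kN; 0.6 F_y A_gv = 153.4 kN → shear rupture governs the shear term.
R_n = 135.4 + 1.0 × 470 × 102 / 1000 = 183.3 kN.
Design strength φR_n = 0.75 × 183.3 = 137 kN.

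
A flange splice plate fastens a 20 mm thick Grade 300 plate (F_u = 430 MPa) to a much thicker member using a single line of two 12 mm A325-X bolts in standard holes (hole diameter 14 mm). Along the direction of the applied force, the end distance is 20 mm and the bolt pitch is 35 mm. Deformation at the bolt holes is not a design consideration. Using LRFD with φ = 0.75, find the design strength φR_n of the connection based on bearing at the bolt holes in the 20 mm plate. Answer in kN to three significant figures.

Per bolt r_n = 1.5 l_c t F_u ≤ 3.0 d t F_u; upper limit = 3.0 × 12 × 20 × 430 / 1000 = 309.6 kN.
Edge bolt: l_c = 20 − 14/2 = 13 mm → 1.5 × 13 × 20 × 430 / 1000 = 167.7 → r_n = 167.7 kN.
Interior bolts: l_c = 35 − 14 = 21 mm → 1.5 × 21 × 20 × 430 / 1000 = 270.9 → r_n = 270.9 kN.
R_n = 1 × 167.7 + 1 × 270.9 = 438.6 kN.
Design strength φR_n = 0.75 × 438.6 = 329 kN.

329 kN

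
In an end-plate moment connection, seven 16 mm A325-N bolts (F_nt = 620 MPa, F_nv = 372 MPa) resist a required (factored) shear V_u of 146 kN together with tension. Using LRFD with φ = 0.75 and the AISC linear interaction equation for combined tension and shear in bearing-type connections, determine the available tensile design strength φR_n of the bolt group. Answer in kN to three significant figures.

607 kN

A_b = π·16²/4 = 201.1 mm²; f_rv = 146 × 1000 / (7 × 201.1) = 103.7 MPa.
F'_nt = 1.3 F_nt − (F_nt / φF_nv) f_rv = 1.3·620 − (620/(0.75·372))·103.7 = 575.5 MPa, capped at F_nt → F'_nt = 575.5 MPa.
R_n = F'_nt · A_b · n = 575.5 × 201.1 × 7 / 1000 = 809.9 kN.
Design strength φR_n = 0.75 × 809.9 = 607 kN.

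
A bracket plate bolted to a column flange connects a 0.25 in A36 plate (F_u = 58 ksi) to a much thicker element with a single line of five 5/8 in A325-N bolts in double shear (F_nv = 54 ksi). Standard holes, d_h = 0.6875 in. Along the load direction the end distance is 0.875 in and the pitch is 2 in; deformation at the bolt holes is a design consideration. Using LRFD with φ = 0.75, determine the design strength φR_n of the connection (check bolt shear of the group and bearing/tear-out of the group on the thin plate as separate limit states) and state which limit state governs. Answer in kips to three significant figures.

Bolt shear: A_b = π·0.625²/4 = 0.3068 in²; R_n = 54 × 0.3068 × 5 × 2 = 165.7 kips → 0.75 × 165.7 = 124 kips.
Bearing (1.2 l_c t F_u ≤ 2.4 d t F_u): upper limit = 2.4·0.625·0.25·58 = 21.75 kips.
  Edge l_c = 0.875 − 0.6875/2 = 0.5312 → r_n = 9.244 kips; interior l_c = 2 − 0.6875 = 1.312 → r_n = 21.75 kips.
  R_n,bearing = 1·9.244 + 4·21.75 = 96.24 kips → 0.75 × 96.24 = 72.2 kips.
Bearing governs: 72.2 kips.

72.2 kips (bearing governs)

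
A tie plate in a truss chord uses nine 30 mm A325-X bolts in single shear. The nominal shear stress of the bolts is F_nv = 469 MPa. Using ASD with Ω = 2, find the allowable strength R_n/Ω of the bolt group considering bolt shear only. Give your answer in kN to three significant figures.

1490 kN

A_b = π × 30² / 4 = 706.9 mm².
R_n = F_nv · A_b · n · n_s = 469 × 706.9 × 9 × 1 / 1000 = 2984 kN.
Allowable strength R_n/Ω = 2984 / 2 = 1490 kN.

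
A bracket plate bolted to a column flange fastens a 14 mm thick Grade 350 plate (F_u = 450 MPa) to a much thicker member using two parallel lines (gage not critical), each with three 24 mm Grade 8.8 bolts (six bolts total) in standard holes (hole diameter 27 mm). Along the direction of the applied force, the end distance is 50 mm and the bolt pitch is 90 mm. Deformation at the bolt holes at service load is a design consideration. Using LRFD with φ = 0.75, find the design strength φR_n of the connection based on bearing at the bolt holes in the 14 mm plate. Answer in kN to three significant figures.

Per bolt r_n = 1.2 l_c t F_u ≤ 2.4 d t F_u; upper limit = 2.4 × 24 × 14 × 450 / 1000 = 362.9 kN.
Edge bolt: l_c = 50 − 27/2 = 36.5 mm → 1.2 × 36.5 × 14 × 450 / 1000 = 275.9 → r_n = 275.9 kN.
Interior bolts: l_c = 90 − 27 = 63 mm → 1.2 × 63 × 14 × 450 / 1000 = 476.3 → r_n = 362.9 kN.
R_n = 2 × 275.9 + 4 × 362.9 = 2003 kN.
Design strength φR_n = 0.75 × 2003 = 1500 kN.

1500 kN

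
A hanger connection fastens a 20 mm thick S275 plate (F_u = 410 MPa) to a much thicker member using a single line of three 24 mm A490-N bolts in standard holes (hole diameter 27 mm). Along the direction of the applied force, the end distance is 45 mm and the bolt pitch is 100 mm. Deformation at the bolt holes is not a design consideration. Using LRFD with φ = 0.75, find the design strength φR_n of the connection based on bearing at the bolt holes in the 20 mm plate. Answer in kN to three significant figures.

Per bolt r_n = 1.5 l_c t F_u ≤ 3.0 d t F_u; upper limit = 3.0 × 24 × 20 × 410 / 1000 = 590.4 kN.
Edge bolt: l_c = 45 − 27/2 = 31.5 mm → 1.5 × 31.5 × 20 × 410 / 1000 = 387.4 → r_n = 387.4 kN.
Interior bolts: l_c = 100 − 27 = 73 mm → 1.5 × 73 × 20 × 410 / 1000 = 897.9 → r_n = 590.4 kN.
R_n = 1 × 387.4 + 2 × 590.4 = 1568 kN.
Design strength φR_n = 0.75 × 1568 = 1180 kN.

1180 kN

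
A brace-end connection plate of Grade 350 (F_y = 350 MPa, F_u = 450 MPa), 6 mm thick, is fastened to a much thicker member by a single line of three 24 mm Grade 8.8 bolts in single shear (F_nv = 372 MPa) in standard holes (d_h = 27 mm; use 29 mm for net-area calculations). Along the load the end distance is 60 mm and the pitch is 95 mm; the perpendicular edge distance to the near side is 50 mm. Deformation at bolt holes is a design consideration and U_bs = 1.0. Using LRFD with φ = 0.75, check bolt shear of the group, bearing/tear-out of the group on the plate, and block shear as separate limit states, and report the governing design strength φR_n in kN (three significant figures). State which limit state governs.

288 kN (block shear governs)

Bolt shear: A_b = π·24²/4 = 452.4 mm²; R_n = 372 × 452.4 × 3 × 1 / 1000 = 504.9 kN → 0.75 × 504.9 = 379 kN.
Bearing: edge l_c = 46.5, r_n = 150.7 kN; interior l_c = 68, r_n = 155.5 kN; R_n = 150.7 + 2·155.5 = 461.7 kN → 346 kN.
Block shear: A_gv = 1500, A_nv = 1065, A_nt = 213 mm²; R_n = min(0.6F_uA_nv, 0.6F_yA_gv) + U_bs·F_u·A_nt = 383.4 kN → 288 kN.
Block shear governs: 288 kN.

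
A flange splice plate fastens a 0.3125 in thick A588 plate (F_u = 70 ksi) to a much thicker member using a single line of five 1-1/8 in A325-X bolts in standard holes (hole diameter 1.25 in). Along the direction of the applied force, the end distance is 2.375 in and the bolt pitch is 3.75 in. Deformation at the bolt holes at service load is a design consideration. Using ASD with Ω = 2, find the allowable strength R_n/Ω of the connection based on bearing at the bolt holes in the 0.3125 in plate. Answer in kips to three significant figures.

141 kips

Per bolt r_n = 1.2 l_c t F_u ≤ 2.4 d t F_u; upper limit = 2.4 × 1.125 × 0.3125 × 70 = 59.06 kips.
Edge bolt: l_c = 2.375 − 1.25/2 = 1.75 in → 1.2 × 1.75 × 0.3125 × 70 = 45.94 → r_n = 45.94 kips.
Interior bolts: l_c = 3.75 − 1.25 = 2.5 in → 1.2 × 2.5 × 0.3125 × 70 = 65.62 → r_n = 59.06 kips.
R_n = 1 × 45.94 + 4 × 59.06 = 282.2 kips.
Allowable strength R_n/Ω = 282.2 / 2 = 141 kips.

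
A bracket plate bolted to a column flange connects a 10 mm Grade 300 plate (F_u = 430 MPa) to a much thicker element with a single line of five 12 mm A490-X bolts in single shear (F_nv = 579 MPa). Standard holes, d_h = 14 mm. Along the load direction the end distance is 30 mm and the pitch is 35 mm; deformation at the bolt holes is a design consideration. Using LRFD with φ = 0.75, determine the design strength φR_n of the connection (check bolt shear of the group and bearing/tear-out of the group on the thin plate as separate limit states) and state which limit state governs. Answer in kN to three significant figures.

246 kN (bolt shear governs)

Bolt shear: A_b = π·12²/4 = 113.1 mm²; R_n = 579 × 113.1 × 5 × 1 / 1000 = 327.4 kN → 0.75 × 327.4 = 246 kN.
Bearing (1.2 l_c t F_u ≤ 2.4 d t F_u): upper limit = 2.4·12·10·430 / 1000 = 123.8 kN.
  Edge l_c = 30 − 14/2 = 23 → r_n = 118.7 kN; interior l_c = 35 − 14 = 21 → r_n = 108.4 kN.
  R_n,bearing = 1·118.7 + 4·108.4 = 552.1 kN → 0.75 × 552.1 = 414 kN.
Bolt shear governs: 246 kN.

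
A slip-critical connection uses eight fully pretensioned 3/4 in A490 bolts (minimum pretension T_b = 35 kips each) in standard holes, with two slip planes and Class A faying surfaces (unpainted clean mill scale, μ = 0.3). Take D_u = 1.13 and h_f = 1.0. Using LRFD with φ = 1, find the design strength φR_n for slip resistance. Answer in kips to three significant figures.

R_n = μ · D_u · h_f · T_b · n_s · n_b = 0.3 × 1.13 × 1.0 × 35 × 2 × 8 = 189.8 kips.
Design strength φR_n = 1 × 189.8 = 190 kips.

190 kips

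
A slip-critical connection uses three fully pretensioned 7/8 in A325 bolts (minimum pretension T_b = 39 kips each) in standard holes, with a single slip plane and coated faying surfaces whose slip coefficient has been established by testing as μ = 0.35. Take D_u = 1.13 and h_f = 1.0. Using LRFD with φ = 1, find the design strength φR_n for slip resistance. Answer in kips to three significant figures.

46.3 kips

R_n = μ · D_u · h_f · T_b · n_s · n_b = 0.35 × 1.13 × 1.0 × 39 × 1 × 3 = 46.27 kips.
Design strength φR_n = 1 × 46.27 = 46.3 kips.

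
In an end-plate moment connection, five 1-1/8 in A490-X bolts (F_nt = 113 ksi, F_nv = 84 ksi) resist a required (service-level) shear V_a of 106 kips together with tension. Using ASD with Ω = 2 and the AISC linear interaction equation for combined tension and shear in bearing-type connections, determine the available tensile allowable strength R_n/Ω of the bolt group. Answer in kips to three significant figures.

A_b = π·1.125²/4 = 0.994 in²; f_rv = 106 / (5 × 0.994) = 21.33 ksi.
F'_nt = 1.3 F_nt − (Ω F_nt / F_nv) f_rv = 1.3·113 − (2·113/84)·21.33 = 89.52 ksi, capped at F_nt → F'_nt = 89.52 ksi.
R_n = F'_nt · A_b · n = 89.52 × 0.994 × 5 = 444.9 kips.
Allowable strength R_n/Ω = 444.9 / 2 = 222 kips.

222 kips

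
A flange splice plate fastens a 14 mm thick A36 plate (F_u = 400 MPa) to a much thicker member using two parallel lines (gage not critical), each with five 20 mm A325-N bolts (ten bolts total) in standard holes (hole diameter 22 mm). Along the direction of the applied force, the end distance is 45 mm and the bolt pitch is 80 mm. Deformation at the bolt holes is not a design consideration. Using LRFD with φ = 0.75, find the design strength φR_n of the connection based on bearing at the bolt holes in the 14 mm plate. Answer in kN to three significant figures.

Per bolt r_n = 1.5 l_c t F_u ≤ 3.0 d t F_u; upper limit = 3.0 × 20 × 14 × 400 / 1000 = 336 kN.
Edge bolt: l_c = 45 − 22/2 = 34 mm → 1.5 × 34 × 14 × 400 / 1000 = 285.6 → r_n = 285.6 kN.
Interior bolts: l_c = 80 − 22 = 58 mm → 1.5 × 58 × 14 × 400 / 1000 = 487.2 → r_n = 336 kN.
R_n = 2 × 285.6 + 8 × 336 = 3259 kN.
Design strength φR_n = 0.75 × 3259 = 2440 kN.

2440 kN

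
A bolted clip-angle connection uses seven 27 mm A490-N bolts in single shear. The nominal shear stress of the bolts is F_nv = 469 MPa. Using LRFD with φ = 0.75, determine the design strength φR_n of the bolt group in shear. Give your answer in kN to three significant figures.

A_b = π × 27² / 4 = 572.6 mm².
R_n = F_nv · A_b · n · n_s = 469 × 572.6 × 7 × 1 / 1000 = 1880 kN.
Design strength φR_n = 0.75 × 1880 = 1410 kN.

1410 kN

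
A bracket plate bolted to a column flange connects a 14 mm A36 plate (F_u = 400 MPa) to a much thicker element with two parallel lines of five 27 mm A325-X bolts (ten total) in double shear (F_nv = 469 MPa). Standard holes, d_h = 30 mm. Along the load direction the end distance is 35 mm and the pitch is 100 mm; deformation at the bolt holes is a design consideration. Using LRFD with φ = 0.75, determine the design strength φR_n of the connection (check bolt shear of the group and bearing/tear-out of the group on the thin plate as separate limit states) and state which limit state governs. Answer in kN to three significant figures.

Bolt shear: A_b = π·27²/4 = 572.6 mm²; R_n = 469 × 572.6 × 10 × 2 / 1000 = 5371 kN → 0.75 × 5371 = 4030 kN.
Bearing (1.2 l_c t F_u ≤ 2.4 d t F_u): upper limit = 2.4·27·14·400 / 1000 = 362.9 kN.
  Edge l_c = 35 − 30/2 = 20 → r_n = 134.4 kN; interior l_c = 100 − 30 = 70 → r_n = 362.9 kN.
  R_n,bearing = 2·134.4 + 8·362.9 = 3172 kN → 0.75 × 3172 = 2380 kN.
Bearing governs: 2380 kN.

2380 kN (bearing governs)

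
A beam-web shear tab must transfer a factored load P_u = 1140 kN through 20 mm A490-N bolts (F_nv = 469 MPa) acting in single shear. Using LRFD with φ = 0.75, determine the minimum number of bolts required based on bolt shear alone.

A_b = π·20²/4 = 314.2 mm².
Per-bolt design strength φR_n = 0.75 × 469 × 314.2 × 1 / 1000 = 110.5 kN.
n ≥ 1140 / 110.5 = 10.32 → use 11 bolts.

11 bolts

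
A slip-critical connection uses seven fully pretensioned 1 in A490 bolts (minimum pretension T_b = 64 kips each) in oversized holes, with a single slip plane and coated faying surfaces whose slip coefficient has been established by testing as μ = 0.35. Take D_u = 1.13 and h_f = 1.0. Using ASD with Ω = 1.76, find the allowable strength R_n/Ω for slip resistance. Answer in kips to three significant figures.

R_n = μ · D_u · h_f · T_b · n_s · n_b = 0.35 × 1.13 × 1.0 × 64 × 1 × 7 = 177.2 kips.
Allowable strength R_n/Ω = 177.2 / 1.76 = 101 kips.

101 kips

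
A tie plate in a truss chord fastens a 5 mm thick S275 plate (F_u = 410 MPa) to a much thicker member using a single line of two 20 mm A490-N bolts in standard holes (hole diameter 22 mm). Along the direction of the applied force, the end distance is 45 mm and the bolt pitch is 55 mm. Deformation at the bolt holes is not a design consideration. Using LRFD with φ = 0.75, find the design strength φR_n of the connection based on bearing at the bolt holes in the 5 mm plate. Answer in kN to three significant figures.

Per bolt r_n = 1.5 l_c t F_u ≤ 3.0 d t F_u; upper limit = 3.0 × 20 × 5 × 410 / 1000 = 123 kN.
Edge bolt: l_c = 45 − 22/2 = 34 mm → 1.5 × 34 × 5 × 410 / 1000 = 104.5 → r_n = 104.5 kN.
Interior bolts: l_c = 55 − 22 = 33 mm → 1.5 × 33 × 5 × 410 / 1000 = 101.5 → r_n = 101.5 kN.
R_n = 1 × 104.5 + 1 × 101.5 = 206 kN.
Design strength φR_n = 0.75 × 206 = 155 kN.

155 kN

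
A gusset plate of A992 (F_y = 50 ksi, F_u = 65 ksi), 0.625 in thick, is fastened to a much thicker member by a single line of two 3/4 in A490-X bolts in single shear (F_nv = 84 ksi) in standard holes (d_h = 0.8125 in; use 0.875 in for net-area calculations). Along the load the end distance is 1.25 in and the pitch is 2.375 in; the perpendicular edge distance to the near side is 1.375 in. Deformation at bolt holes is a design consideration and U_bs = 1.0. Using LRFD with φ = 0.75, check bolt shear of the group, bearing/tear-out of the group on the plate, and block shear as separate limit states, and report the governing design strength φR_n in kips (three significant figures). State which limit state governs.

Bolt shear: A_b = π·0.75²/4 = 0.4418 in²; R_n = 84 × 0.4418 × 2 × 1 = 74.22 kips → 0.75 × 74.22 = 55.7 kips.
Bearing: edge l_c = 0.8438, r_n = 41.13 kips; interior l_c = 1.562, r_n = 73.12 kips; R_n = 41.13 + 1·73.12 = 114.3 kips → 85.7 kips.
Block shear: A_gv = 2.266, A_nv = 1.445, A_nt = 0.5859 in²; R_n = min(0.6F_uA_nv, 0.6F_yA_gv) + U_bs·F_u·A_nt = 94.45 kips → 70.8 kips.
Bolt shear governs: 55.7 kips.

55.7 kips (bolt shear governs)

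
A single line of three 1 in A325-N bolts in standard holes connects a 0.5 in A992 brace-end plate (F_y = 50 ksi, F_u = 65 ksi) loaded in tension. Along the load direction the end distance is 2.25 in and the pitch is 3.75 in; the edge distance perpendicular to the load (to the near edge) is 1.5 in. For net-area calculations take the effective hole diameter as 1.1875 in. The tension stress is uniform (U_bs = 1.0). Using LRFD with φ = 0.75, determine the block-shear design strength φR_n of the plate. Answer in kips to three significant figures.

Shear plane L_v = 2.25 + 2·3.75 = 9.75 in; A_gv = 9.75 × 0.5 = 4.875 in².
A_nv = (9.75 − 2.5·1.1875) × 0.5 = 3.391 in².
A_nt = (1.5 − 0.5·1.1875) × 0.5 = 0.4531 in².
0.6 F_u A_nv = 132.2 kips; 0.6 F_y A_gv = 146.2 kips → shear rupture governs the shear term.
R_n = 132.2 + 1.0 × 65 × 0.4531 = 161.7 kips.
Design strength φR_n = 0.75 × 161.7 = 121 kips.

121 kips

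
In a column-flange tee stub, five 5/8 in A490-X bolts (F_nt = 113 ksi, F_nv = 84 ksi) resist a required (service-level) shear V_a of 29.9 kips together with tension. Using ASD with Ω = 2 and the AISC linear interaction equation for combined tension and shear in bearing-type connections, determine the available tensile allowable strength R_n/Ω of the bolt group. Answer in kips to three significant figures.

A_b = π·0.625²/4 = 0.3068 in²; f_rv = 29.9 / (5 × 0.3068) = 19.49 ksi.
F'_nt = 1.3 F_nt − (Ω F_nt / F_nv) f_rv = 1.3·113 − (2·113/84)·19.49 = 94.46 ksi, capped at F_nt → F'_nt = 94.46 ksi.
R_n = F'_nt · A_b · n = 94.46 × 0.3068 × 5 = 144.9 kips.
Allowable strength R_n/Ω = 144.9 / 2 = 72.4 kips.

72.4 kips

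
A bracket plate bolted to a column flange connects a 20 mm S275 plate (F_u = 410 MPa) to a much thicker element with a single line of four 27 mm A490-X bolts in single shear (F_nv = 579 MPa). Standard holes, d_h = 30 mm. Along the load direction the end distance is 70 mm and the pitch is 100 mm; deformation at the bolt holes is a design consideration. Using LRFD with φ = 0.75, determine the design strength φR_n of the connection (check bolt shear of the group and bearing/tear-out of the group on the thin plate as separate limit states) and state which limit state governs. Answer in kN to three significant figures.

Bolt shear: A_b = π·27²/4 = 572.6 mm²; R_n = 579 × 572.6 × 4 × 1 / 1000 = 1326 kN → 0.75 × 1326 = 995 kN.
Bearing (1.2 l_c t F_u ≤ 2.4 d t F_u): upper limit = 2.4·27·20·410 / 1000 = 531.4 kN.
  Edge l_c = 70 − 30/2 = 55 → r_n = 531.4 kN; interior l_c = 100 − 30 = 70 → r_n = 531.4 kN.
  R_n,bearing = 1·531.4 + 3·531.4 = 2125 kN → 0.75 × 2125 = 1590 kN.
Bolt shear governs: 995 kN.

995 kN (bolt shear governs)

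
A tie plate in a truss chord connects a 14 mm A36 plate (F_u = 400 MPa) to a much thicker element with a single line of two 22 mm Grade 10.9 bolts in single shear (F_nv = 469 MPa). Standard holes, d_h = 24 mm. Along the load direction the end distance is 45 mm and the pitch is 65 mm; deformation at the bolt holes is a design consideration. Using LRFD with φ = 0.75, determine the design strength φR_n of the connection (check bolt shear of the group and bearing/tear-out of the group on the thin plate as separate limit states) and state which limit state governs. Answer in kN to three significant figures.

Bolt shear: A_b = π·22²/4 = 380.1 mm²; R_n = 469 × 380.1 × 2 × 1 / 1000 = 356.6 kN → 0.75 × 356.6 = 267 kN.
Bearing (1.2 l_c t F_u ≤ 2.4 d t F_u): upper limit = 2.4·22·14·400 / 1000 = 295.7 kN.
  Edge l_c = 45 − 24/2 = 33 → r_n = 221.8 kN; interior l_c = 65 − 24 = 41 → r_n = 275.5 kN.
  R_n,bearing = 1·221.8 + 1·275.5 = 497.3 kN → 0.75 × 497.3 = 373 kN.
Bolt shear governs: 267 kN.

267 kN (bolt shear governs)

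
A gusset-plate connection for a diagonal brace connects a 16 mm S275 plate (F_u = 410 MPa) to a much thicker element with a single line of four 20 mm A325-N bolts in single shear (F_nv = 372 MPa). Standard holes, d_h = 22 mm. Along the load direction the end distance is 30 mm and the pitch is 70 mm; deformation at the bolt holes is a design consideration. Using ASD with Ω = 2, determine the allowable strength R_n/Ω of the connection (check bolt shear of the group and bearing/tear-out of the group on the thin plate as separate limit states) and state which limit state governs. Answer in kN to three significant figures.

234 kN (bolt shear governs)

Bolt shear: A_b = π·20²/4 = 314.2 mm²; R_n = 372 × 314.2 × 4 × 1 / 1000 = 467.5 kN → 467.5 / 2 = 234 kN.
Bearing (1.2 l_c t F_u ≤ 2.4 d t F_u): upper limit = 2.4·20·16·410 / 1000 = 314.9 kN.
  Edge l_c = 30 − 22/2 = 19 → r_n = 149.6 kN; interior l_c = 70 − 22 = 48 → r_n = 314.9 kN.
  R_n,bearing = 1·149.6 + 3·314.9 = 1094 kN → 1094 / 2 = 547 kN.
Bolt shear governs: 234 kN.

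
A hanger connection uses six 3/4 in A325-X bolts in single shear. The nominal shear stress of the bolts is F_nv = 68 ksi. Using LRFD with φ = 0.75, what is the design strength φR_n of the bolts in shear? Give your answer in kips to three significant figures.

A_b = π × 0.75² / 4 = 0.4418 in².
R_n = F_nv · A_b · n · n_s = 68 × 0.4418 × 6 × 1 = 180.2 kips.
Design strength φR_n = 0.75 × 180.2 = 135 kips.

135 kips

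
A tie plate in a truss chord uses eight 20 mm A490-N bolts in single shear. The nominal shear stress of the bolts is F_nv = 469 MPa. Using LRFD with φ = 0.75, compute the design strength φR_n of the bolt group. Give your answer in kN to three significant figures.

884 kN

A_b = π × 20² / 4 = 314.2 mm².
R_n = F_nv · A_b · n · n_s = 469 × 314.2 × 8 × 1 / 1000 = 1179 kN.
Design strength φR_n = 0.75 × 1179 = 884 kN.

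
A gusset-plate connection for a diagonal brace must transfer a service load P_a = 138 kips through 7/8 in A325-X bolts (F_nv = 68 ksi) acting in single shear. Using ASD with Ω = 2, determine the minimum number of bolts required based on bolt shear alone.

7 bolts

A_b = π·0.875²/4 = 0.6013 in².
Per-bolt allowable strength R_n/Ω = 68 × 0.6013 × 1 / 2 = 20.44 kips.
n ≥ 138 / 20.44 = 6.75 → use 7 bolts.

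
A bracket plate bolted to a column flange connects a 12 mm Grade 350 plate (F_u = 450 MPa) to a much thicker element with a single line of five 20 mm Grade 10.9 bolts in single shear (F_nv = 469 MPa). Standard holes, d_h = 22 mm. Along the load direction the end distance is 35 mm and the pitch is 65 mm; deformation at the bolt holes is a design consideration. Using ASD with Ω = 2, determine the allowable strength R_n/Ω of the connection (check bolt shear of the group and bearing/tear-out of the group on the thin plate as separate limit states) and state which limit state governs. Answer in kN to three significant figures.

Bolt shear: A_b = π·20²/4 = 314.2 mm²; R_n = 469 × 314.2 × 5 × 1 / 1000 = 736.7 kN → 736.7 / 2 = 368 kN.
Bearing (1.2 l_c t F_u ≤ 2.4 d t F_u): upper limit = 2.4·20·12·450 / 1000 = 259.2 kN.
  Edge l_c = 35 − 22/2 = 24 → r_n = 155.5 kN; interior l_c = 65 − 22 = 43 → r_n = 259.2 kN.
  R_n,bearing = 1·155.5 + 4·259.2 = 1192 kN → 1192 / 2 = 596 kN.
Bolt shear governs: 368 kN.

368 kN (bolt shear governs)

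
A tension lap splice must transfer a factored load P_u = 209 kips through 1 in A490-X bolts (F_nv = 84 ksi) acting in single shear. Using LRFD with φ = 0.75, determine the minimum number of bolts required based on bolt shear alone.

5 bolts

A_b = π·1²/4 = 0.7854 in².
Per-bolt design strength φR_n = 0.75 × 84 × 0.7854 × 1 = 49.48 kips.
n ≥ 209 / 49.48 = 4.224 → use 5 bolts.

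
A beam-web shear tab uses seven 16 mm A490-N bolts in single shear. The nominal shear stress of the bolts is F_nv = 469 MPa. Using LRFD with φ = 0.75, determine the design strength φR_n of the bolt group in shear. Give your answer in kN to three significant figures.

495 kN

A_b = π × 16² / 4 = 201.1 mm².
R_n = F_nv · A_b · n · n_s = 469 × 201.1 × 7 × 1 / 1000 = 660.1 kN.
Design strength φR_n = 0.75 × 660.1 = 495 kN.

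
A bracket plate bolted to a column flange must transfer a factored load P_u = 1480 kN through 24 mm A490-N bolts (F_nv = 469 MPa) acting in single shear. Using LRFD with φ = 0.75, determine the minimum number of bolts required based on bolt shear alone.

A_b = π·24²/4 = 452.4 mm².
Per-bolt design strength φR_n = 0.75 × 469 × 452.4 × 1 / 1000 = 159.1 kN.
n ≥ 1480 / 159.1 = 9.301 → use 10 bolts.

10 bolts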